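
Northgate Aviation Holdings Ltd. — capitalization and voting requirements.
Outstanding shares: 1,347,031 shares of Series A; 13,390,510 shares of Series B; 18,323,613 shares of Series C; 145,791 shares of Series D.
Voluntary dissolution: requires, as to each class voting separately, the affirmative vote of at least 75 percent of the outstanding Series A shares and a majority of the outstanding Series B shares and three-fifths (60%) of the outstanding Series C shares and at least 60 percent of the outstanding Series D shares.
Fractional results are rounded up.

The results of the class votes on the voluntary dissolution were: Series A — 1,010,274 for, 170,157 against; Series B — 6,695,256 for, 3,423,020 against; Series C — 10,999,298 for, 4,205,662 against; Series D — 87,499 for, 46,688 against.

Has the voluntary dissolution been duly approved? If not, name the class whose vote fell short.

Approved — every class gave the required vote.

Series A: 3/4 of 1347031 = 1010273.25, rounded up to 1010274; 1,010,274 required, 1,010,274 in favor — approved.
Series B: a majority of 13390510 is 6695256; 6,695,256 required, 6,695,256 in favor — approved.
Series C: 3/5 of 18323613 = 10994167.80, rounded up to 10994168; 10,994,168 required, 10,999,298 in favor — approved.
Series D: 3/5 of 145791 = 87474.60, rounded up to 87475; 87,475 required, 87,499 in favor — approved.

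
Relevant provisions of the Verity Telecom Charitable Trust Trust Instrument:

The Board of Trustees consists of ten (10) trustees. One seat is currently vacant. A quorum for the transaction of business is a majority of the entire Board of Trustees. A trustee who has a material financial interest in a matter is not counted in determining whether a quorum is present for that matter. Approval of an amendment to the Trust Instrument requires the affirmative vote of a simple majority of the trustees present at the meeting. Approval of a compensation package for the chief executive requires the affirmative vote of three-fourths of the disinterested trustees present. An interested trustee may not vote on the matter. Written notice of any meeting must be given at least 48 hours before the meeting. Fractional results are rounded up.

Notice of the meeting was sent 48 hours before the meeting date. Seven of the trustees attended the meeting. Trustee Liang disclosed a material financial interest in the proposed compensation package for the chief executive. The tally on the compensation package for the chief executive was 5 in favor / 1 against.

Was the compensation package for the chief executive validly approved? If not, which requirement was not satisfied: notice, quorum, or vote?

Valid — all requirements satisfied.

Notice: 48 hours given; 48 required (48 ≥ 48). Satisfied.
Quorum: 7 present, but the 1 interested trustee does not count, leaving 6. Quorum is 6. Satisfied.
Vote: the compensation package for the chief executive requires three-fourths of the disinterested trustees present (7 − 1 = 6). 3/4 of 6 = 4.50, rounded up to 5, so 5 affirmative votes are needed; 5 voted in favor. Satisfied.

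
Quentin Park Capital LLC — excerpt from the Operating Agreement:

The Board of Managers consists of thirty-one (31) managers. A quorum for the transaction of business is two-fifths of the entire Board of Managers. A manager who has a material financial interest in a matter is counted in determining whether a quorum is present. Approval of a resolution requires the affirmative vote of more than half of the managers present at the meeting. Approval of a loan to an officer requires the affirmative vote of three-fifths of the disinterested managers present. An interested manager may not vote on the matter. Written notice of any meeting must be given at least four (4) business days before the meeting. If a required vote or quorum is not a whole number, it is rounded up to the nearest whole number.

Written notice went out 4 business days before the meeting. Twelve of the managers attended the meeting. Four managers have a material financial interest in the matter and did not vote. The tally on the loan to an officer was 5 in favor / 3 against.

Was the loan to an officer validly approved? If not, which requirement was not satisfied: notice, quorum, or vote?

Notice: 4 business days given; 4 required (4 ≥ 4). Satisfied.
Quorum: 12 present (interested managers count toward quorum); quorum is 13. Not satisfied.
Vote: the loan to an officer requires three-fifths of the disinterested managers present (12 − 4 = 8). 3/5 of 8 = 4.80, rounded up to 5, so 5 affirmative votes are needed; 5 voted in favor. Satisfied. (Moot — without a quorum no business can be validly transacted.)

Invalid — quorum requirement not satisfied.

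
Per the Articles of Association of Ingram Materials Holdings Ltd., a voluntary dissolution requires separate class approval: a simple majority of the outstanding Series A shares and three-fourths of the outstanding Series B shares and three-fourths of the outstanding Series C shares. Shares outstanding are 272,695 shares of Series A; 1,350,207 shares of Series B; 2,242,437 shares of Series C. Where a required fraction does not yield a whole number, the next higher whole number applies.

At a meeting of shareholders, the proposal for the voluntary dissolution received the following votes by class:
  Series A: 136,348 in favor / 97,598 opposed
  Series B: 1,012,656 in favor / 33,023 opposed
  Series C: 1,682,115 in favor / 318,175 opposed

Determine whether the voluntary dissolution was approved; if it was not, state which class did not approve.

Series A: a majority of 272695 is 136348; 136,348 required, 136,348 in favor — approved.
Series B: 3/4 of 1350207 = 1012655.25, rounded up to 1012656; 1,012,656 required, 1,012,656 in favor — approved.
Series C: 3/4 of 2242437 = 1681827.75, rounded up to 1681828; 1,681,828 required, 1,682,115 in favor — approved.

Approved — every class gave the required vote.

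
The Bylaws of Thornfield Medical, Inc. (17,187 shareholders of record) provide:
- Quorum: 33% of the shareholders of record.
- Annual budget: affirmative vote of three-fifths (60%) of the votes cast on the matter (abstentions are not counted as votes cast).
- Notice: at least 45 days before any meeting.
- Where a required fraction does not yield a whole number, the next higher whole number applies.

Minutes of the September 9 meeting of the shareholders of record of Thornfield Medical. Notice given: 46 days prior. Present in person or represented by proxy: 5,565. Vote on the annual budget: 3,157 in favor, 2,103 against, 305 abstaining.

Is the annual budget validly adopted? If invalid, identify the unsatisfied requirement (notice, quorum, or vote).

Notice: 46 days given; 45 required. Satisfied.
Quorum: 33% of 17,187 = 5,671.71, rounded up to 5,672; 5,565 present. Not satisfied.
Vote: requires three-fifths of the votes cast (5,565 − 305 abstaining = 5,260); 3/5 of 5260 = 3156, so 3,156 needed; 3,157 in favor. Satisfied.

Invalid — quorum requirement not satisfied.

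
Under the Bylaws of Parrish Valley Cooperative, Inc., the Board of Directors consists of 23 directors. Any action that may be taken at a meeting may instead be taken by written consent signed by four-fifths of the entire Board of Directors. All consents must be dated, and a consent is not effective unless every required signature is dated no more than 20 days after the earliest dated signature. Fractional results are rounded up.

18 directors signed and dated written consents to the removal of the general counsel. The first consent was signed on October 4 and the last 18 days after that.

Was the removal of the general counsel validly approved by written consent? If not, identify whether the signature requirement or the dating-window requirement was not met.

Not effective — insufficient signatures.

Signatures required: four-fifths of 23 — 4/5 of 23 = 18.40, rounded up to 19, so 19 needed; 18 signed. Insufficient.
Dating window: the latest signature is 18 days after the earliest; the limit is 20 days. Within the window.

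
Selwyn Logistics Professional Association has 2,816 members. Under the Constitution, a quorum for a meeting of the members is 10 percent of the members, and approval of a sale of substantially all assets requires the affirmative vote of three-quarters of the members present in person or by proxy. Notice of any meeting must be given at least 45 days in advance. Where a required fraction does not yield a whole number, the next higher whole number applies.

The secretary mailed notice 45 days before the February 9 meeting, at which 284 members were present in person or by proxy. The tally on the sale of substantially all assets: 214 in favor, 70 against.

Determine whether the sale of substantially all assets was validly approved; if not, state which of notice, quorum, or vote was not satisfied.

Notice: 45 days given; 45 required. Satisfied.
Quorum: 10% of 2,816 = 281.60, rounded up to 282; 284 present. Satisfied.
Vote: requires three-fourths of those present (284); 3/4 of 284 = 213, so 213 needed; 214 in favor. Satisfied.

Valid — all requirements satisfied.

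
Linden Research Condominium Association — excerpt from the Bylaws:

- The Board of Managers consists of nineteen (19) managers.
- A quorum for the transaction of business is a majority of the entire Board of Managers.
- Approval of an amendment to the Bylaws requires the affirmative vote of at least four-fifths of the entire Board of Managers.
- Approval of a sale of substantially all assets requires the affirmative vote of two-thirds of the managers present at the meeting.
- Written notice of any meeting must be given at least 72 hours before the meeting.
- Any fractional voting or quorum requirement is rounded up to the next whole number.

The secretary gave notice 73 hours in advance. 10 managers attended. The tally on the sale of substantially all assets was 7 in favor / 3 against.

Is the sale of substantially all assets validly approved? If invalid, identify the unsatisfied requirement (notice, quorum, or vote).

Valid — all requirements satisfied.

Notice: 73 hours given; 72 required (73 ≥ 72). Satisfied.
Quorum: 10 present; quorum is 10. Satisfied.
Vote: the sale of substantially all assets requires two-thirds of the managers present (10). 2/3 of 10 = 6.67, rounded up to 7, so 7 affirmative votes are needed; 7 voted in favor. Satisfied.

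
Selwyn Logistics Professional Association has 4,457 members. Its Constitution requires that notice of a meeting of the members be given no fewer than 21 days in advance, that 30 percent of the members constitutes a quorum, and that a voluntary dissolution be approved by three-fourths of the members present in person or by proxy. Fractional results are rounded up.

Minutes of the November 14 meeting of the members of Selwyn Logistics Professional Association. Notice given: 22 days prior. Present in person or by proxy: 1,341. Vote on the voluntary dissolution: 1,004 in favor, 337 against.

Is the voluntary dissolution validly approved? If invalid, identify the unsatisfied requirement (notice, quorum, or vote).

Notice: 22 days given; 21 required. Satisfied.
Quorum: 30% of 4,457 = 1,337.10, rounded up to 1,338; 1,341 present. Satisfied.
Vote: requires three-fourths of those present (1,341); 3/4 of 1341 = 1005.75, rounded up to 1006, so 1,006 needed; 1,004 in favor. Not satisfied.

Invalid — vote requirement not satisfied.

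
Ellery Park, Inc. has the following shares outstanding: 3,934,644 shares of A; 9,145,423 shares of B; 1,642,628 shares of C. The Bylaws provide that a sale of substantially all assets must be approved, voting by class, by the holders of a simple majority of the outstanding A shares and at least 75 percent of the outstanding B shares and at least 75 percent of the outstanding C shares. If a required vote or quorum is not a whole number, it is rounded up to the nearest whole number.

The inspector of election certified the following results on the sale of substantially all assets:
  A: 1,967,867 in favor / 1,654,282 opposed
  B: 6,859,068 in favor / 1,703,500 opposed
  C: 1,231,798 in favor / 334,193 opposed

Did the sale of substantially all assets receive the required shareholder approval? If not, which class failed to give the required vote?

A: a majority of 3934644 is 1967323; 1,967,323 required, 1,967,867 in favor — approved.
B: 3/4 of 9145423 = 6859067.25, rounded up to 6859068; 6,859,068 required, 6,859,068 in favor — approved.
C: 3/4 of 1642628 = 1231971; 1,231,971 required, 1,231,798 in favor — not approved.

Not approved — the C shares did not give the required vote.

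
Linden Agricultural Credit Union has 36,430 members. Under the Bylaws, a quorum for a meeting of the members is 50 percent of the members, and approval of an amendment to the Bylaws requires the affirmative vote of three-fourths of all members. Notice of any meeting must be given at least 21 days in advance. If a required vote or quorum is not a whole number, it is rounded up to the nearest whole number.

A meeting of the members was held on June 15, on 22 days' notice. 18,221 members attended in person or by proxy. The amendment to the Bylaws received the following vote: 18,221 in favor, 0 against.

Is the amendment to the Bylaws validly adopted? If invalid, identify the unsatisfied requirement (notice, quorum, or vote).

Invalid — vote requirement not satisfied.

Notice: 22 days given; 21 required. Satisfied.
Quorum: 50% of 36,430 = 18,215; 18,221 present. Satisfied.
Vote: requires three-fourths of all members (36,430); 3/4 of 36430 = 27322.50, rounded up to 27323, so 27,323 needed; 18,221 in favor. Not satisfied.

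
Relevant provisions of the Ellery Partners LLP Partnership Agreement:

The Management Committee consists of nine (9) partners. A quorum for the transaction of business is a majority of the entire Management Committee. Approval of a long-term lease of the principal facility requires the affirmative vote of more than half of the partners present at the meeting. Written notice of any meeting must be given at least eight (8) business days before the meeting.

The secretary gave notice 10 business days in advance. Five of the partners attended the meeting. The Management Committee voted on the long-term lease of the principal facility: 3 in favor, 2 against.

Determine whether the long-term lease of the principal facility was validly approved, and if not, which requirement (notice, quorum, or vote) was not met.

Notice: 10 business days given; 8 required (10 ≥ 8). Satisfied.
Quorum: 5 present; quorum is 5. Satisfied.
Vote: the long-term lease of the principal facility requires a majority of the partners present (5). A majority of 5 is 3, so 3 affirmative votes are needed; 3 voted in favor. Satisfied.

Valid — all requirements satisfied.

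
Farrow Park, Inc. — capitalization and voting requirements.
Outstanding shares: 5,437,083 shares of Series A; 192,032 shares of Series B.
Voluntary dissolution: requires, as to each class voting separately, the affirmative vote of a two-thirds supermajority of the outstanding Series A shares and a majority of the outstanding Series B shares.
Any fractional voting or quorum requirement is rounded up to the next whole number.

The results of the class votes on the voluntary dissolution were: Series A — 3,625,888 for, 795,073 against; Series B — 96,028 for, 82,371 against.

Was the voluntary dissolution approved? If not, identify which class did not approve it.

Approved — every class gave the required vote.

Series A: 2/3 of 5437083 = 3624722; 3,624,722 required, 3,625,888 in favor — approved.
Series B: a majority of 192032 is 96017; 96,017 required, 96,028 in favor — approved.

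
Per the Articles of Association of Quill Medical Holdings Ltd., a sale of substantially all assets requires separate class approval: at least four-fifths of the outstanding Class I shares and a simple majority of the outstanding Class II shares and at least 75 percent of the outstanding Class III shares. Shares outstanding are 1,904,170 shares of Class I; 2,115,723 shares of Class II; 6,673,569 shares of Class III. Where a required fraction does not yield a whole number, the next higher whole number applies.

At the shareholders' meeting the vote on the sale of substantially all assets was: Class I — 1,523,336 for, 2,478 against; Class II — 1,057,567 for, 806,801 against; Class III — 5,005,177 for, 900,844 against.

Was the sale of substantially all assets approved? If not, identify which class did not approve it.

Class I: 4/5 of 1904170 = 1523336; 1,523,336 required, 1,523,336 in favor — approved.
Class II: a majority of 2115723 is 1057862; 1,057,862 required, 1,057,567 in favor — not approved.
Class III: 3/4 of 6673569 = 5005176.75, rounded up to 5005177; 5,005,177 required, 5,005,177 in favor — approved.

Not approved — the Class II shares did not give the required vote.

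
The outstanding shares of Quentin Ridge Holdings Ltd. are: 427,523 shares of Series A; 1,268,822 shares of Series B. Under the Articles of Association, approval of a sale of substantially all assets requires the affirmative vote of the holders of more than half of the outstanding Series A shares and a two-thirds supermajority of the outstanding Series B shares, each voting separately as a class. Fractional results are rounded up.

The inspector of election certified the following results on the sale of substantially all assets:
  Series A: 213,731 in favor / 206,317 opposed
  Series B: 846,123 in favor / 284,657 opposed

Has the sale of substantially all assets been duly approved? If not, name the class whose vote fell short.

Series A: a majority of 427523 is 213762; 213,762 required, 213,731 in favor — not approved.
Series B: 2/3 of 1268822 = 845881.33, rounded up to 845882; 845,882 required, 846,123 in favor — approved.

Not approved — the Series A shares did not give the required vote.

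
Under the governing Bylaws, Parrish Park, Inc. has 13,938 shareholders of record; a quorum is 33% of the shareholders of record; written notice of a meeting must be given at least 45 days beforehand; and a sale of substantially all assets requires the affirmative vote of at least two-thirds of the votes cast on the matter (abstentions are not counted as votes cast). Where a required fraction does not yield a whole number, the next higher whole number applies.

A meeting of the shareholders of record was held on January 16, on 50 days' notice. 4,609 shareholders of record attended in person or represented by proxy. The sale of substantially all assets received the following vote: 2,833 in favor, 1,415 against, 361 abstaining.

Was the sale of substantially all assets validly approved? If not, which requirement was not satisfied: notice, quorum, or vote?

Notice: 50 days given; 45 required. Satisfied.
Quorum: 33% of 13,938 = 4,599.54, rounded up to 4,600; 4,609 present. Satisfied.
Vote: requires two-thirds of the votes cast (4,609 − 361 abstaining = 4,248); 2/3 of 4248 = 2832, so 2,832 needed; 2,833 in favor. Satisfied.

Valid — all requirements satisfied.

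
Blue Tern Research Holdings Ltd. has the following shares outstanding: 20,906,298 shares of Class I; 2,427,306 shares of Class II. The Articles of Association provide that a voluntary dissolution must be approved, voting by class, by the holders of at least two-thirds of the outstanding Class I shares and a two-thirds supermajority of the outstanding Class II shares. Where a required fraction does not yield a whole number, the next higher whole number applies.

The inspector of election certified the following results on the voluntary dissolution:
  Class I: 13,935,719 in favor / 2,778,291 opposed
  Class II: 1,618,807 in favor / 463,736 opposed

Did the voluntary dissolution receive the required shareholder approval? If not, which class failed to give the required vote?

Class I: 2/3 of 20906298 = 13937532; 13,937,532 required, 13,935,719 in favor — not approved.
Class II: 2/3 of 2427306 = 1618204; 1,618,204 required, 1,618,807 in favor — approved.

Not approved — the Class I shares did not give the required vote.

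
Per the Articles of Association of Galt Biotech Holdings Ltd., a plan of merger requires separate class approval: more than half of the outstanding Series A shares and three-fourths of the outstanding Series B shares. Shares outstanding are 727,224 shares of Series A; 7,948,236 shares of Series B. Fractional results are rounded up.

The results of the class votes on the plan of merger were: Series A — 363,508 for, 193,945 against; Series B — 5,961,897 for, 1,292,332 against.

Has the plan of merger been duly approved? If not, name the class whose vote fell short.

Not approved — the Series A shares did not give the required vote.

Series A: a majority of 727224 is 363613; 363,613 required, 363,508 in favor — not approved.
Series B: 3/4 of 7948236 = 5961177; 5,961,177 required, 5,961,897 in favor — approved.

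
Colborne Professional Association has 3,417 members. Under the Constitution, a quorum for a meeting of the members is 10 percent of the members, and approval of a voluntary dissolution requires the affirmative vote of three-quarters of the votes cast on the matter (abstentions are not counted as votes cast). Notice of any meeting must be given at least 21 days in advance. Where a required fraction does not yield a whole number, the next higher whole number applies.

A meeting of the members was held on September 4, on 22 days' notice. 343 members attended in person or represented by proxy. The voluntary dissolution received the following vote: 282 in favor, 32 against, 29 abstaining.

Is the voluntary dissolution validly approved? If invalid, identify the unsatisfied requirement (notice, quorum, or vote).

Valid — all requirements satisfied.

Notice: 22 days given; 21 required. Satisfied.
Quorum: 10% of 3,417 = 341.70, rounded up to 342; 343 present. Satisfied.
Vote: requires three-fourths of the votes cast (343 − 29 abstaining = 314); 3/4 of 314 = 235.50, rounded up to 236, so 236 needed; 282 in favor. Satisfied.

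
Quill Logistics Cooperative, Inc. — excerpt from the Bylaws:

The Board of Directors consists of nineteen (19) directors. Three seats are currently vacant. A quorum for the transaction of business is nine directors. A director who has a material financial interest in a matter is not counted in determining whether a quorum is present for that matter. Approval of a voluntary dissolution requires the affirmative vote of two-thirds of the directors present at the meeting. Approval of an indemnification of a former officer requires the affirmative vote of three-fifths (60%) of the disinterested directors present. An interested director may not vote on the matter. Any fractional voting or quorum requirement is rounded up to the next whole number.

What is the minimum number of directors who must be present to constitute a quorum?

The quorum is fixed at 9.

9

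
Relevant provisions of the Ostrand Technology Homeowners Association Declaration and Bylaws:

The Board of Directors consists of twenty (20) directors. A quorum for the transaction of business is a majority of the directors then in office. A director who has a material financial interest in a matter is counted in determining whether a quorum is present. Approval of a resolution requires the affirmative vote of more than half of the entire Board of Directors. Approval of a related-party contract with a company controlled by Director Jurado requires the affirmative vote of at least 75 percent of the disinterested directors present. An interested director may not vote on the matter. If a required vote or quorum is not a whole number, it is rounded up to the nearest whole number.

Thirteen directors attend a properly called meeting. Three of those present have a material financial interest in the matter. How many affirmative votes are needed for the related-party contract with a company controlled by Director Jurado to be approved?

The related-party contract with a company controlled by Director Jurado requires three-fourths of the disinterested directors present (13 − 3 = 10).
3/4 of 10 = 7.50, rounded up to 8.

8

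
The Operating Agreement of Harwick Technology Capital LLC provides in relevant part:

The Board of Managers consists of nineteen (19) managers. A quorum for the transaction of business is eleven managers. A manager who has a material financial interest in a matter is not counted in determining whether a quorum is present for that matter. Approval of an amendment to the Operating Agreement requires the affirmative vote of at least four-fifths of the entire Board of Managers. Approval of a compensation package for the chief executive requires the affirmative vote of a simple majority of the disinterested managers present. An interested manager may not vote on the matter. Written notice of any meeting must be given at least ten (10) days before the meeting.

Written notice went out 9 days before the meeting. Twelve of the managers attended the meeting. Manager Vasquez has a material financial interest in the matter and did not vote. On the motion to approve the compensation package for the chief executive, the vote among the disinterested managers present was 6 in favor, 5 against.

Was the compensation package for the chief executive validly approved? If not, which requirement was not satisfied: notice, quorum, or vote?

Notice: 9 days given; 10 required (9 < 10). Not satisfied.
Quorum: 12 present, but the 1 interested manager does not count, leaving 11. Quorum is 11. Satisfied.
Vote: the compensation package for the chief executive requires a majority of the disinterested managers present (12 − 1 = 11). A majority of 11 is 6, so 6 affirmative votes are needed; 6 voted in favor. Satisfied.

Invalid — notice requirement not satisfied.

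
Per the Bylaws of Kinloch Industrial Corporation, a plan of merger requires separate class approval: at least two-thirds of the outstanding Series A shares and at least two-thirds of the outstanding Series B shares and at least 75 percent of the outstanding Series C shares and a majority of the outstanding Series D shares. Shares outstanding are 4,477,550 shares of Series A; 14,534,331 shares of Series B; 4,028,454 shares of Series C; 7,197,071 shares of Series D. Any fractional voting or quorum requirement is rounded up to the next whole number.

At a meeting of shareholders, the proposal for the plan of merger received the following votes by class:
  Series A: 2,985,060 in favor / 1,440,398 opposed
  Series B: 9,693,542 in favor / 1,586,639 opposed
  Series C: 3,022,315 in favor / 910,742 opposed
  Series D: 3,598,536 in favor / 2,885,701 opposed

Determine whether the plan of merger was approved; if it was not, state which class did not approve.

Series A: 2/3 of 4477550 = 2985033.33, rounded up to 2985034; 2,985,034 required, 2,985,060 in favor — approved.
Series B: 2/3 of 14534331 = 9689554; 9,689,554 required, 9,693,542 in favor — approved.
Series C: 3/4 of 4028454 = 3021340.50, rounded up to 3021341; 3,021,341 required, 3,022,315 in favor — approved.
Series D: a majority of 7197071 is 3598536; 3,598,536 required, 3,598,536 in favor — approved.

Approved — every class gave the required vote.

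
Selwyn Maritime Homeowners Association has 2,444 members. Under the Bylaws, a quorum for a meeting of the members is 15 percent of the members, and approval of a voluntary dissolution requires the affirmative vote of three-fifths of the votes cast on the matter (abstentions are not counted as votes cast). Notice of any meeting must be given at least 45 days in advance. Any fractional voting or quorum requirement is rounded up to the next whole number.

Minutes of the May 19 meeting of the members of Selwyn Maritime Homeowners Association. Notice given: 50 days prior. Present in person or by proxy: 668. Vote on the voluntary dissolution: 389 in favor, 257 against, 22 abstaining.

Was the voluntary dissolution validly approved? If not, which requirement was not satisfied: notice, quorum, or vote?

Valid — all requirements satisfied.

Notice: 50 days given; 45 required. Satisfied.
Quorum: 15% of 2,444 = 366.60, rounded up to 367; 668 present. Satisfied.
Vote: requires three-fifths of the votes cast (668 − 22 abstaining = 646); 3/5 of 646 = 387.60, rounded up to 388, so 388 needed; 389 in favor. Satisfied.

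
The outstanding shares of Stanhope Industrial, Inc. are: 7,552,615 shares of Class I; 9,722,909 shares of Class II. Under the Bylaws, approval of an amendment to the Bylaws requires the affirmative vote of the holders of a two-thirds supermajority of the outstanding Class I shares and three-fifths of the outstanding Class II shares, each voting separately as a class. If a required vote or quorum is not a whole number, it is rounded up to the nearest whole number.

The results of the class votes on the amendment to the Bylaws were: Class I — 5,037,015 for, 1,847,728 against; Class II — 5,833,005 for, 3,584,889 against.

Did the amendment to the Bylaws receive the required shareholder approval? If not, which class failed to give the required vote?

Class I: 2/3 of 7552615 = 5035076.67, rounded up to 5035077; 5,035,077 required, 5,037,015 in favor — approved.
Class II: 3/5 of 9722909 = 5833745.40, rounded up to 5833746; 5,833,746 required, 5,833,005 in favor — not approved.

Not approved — the Class II shares did not give the required vote.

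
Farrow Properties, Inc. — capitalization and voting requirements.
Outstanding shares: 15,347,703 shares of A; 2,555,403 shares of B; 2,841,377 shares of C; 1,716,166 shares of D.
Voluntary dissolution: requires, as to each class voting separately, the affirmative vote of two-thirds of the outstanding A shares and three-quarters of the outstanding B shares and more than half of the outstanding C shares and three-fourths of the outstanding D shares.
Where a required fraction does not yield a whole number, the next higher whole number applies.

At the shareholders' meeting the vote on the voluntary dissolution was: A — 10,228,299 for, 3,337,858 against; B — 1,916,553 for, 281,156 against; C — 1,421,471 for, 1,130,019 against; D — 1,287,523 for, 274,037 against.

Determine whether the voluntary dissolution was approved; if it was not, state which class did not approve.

A: 2/3 of 15347703 = 10231802; 10,231,802 required, 10,228,299 in favor — not approved.
B: 3/4 of 2555403 = 1916552.25, rounded up to 1916553; 1,916,553 required, 1,916,553 in favor — approved.
C: a majority of 2841377 is 1420689; 1,420,689 required, 1,421,471 in favor — approved.
D: 3/4 of 1716166 = 1287124.50, rounded up to 1287125; 1,287,125 required, 1,287,523 in favor — approved.

Not approved — the A shares did not give the required vote.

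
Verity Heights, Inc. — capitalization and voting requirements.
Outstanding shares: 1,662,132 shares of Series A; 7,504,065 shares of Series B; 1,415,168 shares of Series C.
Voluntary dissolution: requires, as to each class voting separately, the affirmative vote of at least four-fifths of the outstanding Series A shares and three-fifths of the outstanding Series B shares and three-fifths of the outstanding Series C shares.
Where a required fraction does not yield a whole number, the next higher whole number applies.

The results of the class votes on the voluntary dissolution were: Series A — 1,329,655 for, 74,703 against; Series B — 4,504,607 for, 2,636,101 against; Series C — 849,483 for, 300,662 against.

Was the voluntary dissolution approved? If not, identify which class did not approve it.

Series A: 4/5 of 1662132 = 1329705.60, rounded up to 1329706; 1,329,706 required, 1,329,655 in favor — not approved.
Series B: 3/5 of 7504065 = 4502439; 4,502,439 required, 4,504,607 in favor — approved.
Series C: 3/5 of 1415168 = 849100.80, rounded up to 849101; 849,101 required, 849,483 in favor — approved.

Not approved — the Series A shares did not give the required vote.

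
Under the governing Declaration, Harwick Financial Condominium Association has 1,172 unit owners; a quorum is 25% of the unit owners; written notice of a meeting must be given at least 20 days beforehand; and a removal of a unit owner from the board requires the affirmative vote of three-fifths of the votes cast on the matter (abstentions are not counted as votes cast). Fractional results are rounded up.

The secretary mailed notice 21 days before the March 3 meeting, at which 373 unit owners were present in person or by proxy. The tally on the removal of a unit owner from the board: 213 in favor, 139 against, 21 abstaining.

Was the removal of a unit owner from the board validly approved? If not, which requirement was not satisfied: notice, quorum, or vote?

Notice: 21 days given; 20 required. Satisfied.
Quorum: 25% of 1,172 = 293; 373 present. Satisfied.
Vote: requires three-fifths of the votes cast (373 − 21 abstaining = 352); 3/5 of 352 = 211.20, rounded up to 212, so 212 needed; 213 in favor. Satisfied.

Valid — all requirements satisfied.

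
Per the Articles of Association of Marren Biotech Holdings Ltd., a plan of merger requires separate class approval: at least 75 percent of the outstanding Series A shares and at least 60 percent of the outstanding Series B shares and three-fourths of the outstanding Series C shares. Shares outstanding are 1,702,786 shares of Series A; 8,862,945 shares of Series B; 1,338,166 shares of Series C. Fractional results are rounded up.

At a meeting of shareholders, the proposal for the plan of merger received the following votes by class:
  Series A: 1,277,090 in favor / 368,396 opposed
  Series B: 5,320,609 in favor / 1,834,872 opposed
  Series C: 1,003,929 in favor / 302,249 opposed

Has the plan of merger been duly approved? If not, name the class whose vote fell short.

Approved — every class gave the required vote.

Series A: 3/4 of 1702786 = 1277089.50, rounded up to 1277090; 1,277,090 required, 1,277,090 in favor — approved.
Series B: 3/5 of 8862945 = 5317767; 5,317,767 required, 5,320,609 in favor — approved.
Series C: 3/4 of 1338166 = 1003624.50, rounded up to 1003625; 1,003,625 required, 1,003,929 in favor — approved.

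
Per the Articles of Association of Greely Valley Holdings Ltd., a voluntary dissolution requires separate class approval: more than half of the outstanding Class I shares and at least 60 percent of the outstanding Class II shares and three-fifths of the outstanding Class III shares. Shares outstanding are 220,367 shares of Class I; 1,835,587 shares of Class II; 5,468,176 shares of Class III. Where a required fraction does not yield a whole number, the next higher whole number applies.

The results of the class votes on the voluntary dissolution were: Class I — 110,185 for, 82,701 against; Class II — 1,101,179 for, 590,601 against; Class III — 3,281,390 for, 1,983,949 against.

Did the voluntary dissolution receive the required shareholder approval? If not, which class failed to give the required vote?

Not approved — the Class II shares did not give the required vote.

Class I: a majority of 220367 is 110184; 110,184 required, 110,185 in favor — approved.
Class II: 3/5 of 1835587 = 1101352.20, rounded up to 1101353; 1,101,353 required, 1,101,179 in favor — not approved.
Class III: 3/5 of 5468176 = 3280905.60, rounded up to 3280906; 3,280,906 required, 3,281,390 in favor — approved.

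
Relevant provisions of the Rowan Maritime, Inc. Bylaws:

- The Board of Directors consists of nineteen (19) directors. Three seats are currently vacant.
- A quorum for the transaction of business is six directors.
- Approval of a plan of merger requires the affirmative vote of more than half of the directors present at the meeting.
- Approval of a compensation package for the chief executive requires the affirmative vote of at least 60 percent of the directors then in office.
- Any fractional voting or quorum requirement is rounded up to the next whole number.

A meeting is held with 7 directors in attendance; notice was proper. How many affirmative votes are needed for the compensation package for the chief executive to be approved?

The compensation package for the chief executive requires three-fifths of the directors then in office (16).
3/5 of 16 = 9.60, rounded up to 10.
(Only 7 can vote, so the compensation package for the chief executive cannot pass at this meeting, but the required vote is still 10.)

10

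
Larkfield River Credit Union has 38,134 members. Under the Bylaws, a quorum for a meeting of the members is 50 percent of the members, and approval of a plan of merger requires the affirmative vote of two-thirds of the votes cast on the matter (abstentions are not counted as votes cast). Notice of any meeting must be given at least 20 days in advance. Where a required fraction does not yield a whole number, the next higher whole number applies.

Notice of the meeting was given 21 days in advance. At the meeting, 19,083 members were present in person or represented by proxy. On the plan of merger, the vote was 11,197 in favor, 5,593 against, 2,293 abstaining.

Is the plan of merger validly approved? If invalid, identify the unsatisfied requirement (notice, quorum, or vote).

Valid — all requirements satisfied.

Notice: 21 days given; 20 required. Satisfied.
Quorum: 50% of 38,134 = 19,067; 19,083 present. Satisfied.
Vote: requires two-thirds of the votes cast (19,083 − 2,293 abstaining = 16,790); 2/3 of 16790 = 11193.33, rounded up to 11194, so 11,194 needed; 11,197 in favor. Satisfied.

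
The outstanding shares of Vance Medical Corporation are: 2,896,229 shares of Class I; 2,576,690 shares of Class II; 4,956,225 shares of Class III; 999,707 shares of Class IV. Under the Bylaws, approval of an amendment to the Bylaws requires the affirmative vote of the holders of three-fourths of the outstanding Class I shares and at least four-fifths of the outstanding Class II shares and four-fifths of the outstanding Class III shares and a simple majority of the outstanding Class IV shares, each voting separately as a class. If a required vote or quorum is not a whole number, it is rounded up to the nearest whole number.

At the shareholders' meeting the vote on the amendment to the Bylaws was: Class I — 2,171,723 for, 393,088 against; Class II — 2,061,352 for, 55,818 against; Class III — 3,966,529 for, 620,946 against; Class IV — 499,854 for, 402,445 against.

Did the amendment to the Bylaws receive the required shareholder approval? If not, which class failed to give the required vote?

Class I: 3/4 of 2896229 = 2172171.75, rounded up to 2172172; 2,172,172 required, 2,171,723 in favor — not approved.
Class II: 4/5 of 2576690 = 2061352; 2,061,352 required, 2,061,352 in favor — approved.
Class III: 4/5 of 4956225 = 3964980; 3,964,980 required, 3,966,529 in favor — approved.
Class IV: a majority of 999707 is 499854; 499,854 required, 499,854 in favor — approved.

Not approved — the Class I shares did not give the required vote.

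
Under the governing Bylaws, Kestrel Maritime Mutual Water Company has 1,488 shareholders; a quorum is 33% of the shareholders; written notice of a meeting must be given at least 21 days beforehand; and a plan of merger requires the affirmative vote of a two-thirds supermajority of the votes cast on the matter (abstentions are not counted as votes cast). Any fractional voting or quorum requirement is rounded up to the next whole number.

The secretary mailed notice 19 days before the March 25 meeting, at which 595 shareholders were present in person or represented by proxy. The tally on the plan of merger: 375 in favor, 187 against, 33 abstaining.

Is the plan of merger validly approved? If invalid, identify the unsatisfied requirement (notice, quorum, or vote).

Invalid — notice requirement not satisfied.

Notice: 19 days given; 21 required. Not satisfied.
Quorum: 33% of 1,488 = 491.04, rounded up to 492; 595 present. Satisfied.
Vote: requires two-thirds of the votes cast (595 − 33 abstaining = 562); 2/3 of 562 = 374.67, rounded up to 375, so 375 needed; 375 in favor. Satisfied.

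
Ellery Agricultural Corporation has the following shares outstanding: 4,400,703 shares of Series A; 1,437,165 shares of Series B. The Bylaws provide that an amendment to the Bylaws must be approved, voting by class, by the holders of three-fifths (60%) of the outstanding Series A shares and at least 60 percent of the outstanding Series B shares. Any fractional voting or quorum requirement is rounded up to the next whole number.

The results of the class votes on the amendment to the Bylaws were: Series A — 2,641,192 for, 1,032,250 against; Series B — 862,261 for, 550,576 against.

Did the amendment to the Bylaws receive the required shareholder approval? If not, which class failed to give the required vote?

Series A: 3/5 of 4400703 = 2640421.80, rounded up to 2640422; 2,640,422 required, 2,641,192 in favor — approved.
Series B: 3/5 of 1437165 = 862299; 862,299 required, 862,261 in favor — not approved.

Not approved — the Series B shares did not give the required vote.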